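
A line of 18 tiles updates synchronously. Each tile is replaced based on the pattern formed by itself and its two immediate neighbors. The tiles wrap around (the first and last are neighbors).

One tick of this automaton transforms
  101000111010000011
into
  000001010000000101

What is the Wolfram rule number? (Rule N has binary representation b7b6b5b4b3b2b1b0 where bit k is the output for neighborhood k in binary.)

130

position 7: 111 → 1  (bit 7 = 1)
position 0: 110 → 0  (bit 6 = 0)
position 1: 101 → 0  (bit 5 = 0)
position 3: 100 → 0  (bit 4 = 0)
position 6: 011 → 0  (bit 3 = 0)
position 2: 010 → 0  (bit 2 = 0)
position 5: 001 → 1  (bit 1 = 1)
position 4: 000 → 0  (bit 0 = 0)
bits b7..b0 = 10000010 = 130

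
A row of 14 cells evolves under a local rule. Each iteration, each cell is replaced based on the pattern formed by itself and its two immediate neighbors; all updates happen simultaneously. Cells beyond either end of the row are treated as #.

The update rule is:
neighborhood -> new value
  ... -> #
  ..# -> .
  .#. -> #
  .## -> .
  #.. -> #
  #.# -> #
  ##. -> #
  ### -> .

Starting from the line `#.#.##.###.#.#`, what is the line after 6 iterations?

iteration 1: ####.##..####.
iteration 2: ...##.##....##
iteration 3: ##..##.####...
iteration 4: .##..##...###.
iteration 5: #.##..###...##
iteration 6: ##.##...###...

##.##...###...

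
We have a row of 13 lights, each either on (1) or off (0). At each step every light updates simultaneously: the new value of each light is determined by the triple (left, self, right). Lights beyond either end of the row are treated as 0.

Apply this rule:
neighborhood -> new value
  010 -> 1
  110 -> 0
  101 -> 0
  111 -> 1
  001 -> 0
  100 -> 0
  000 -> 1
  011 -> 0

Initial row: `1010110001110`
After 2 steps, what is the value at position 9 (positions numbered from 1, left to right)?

0

1010000100100
1010110100101
position 9 holds 0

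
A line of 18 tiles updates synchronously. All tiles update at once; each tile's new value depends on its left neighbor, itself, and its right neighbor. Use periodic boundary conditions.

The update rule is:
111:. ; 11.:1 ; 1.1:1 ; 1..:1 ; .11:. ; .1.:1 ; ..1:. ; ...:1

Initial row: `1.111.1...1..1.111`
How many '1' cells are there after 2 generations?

9

11..11111.11.11...
.11.....11.11.111.
count of 1: 9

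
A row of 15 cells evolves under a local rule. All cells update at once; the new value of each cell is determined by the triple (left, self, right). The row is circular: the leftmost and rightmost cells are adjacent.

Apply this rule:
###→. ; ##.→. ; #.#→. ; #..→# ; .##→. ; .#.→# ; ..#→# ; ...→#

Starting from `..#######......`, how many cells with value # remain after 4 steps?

7

##.......######
..#######......  (repeats step 0; period 2)
step 4: ..#######......
count of #: 7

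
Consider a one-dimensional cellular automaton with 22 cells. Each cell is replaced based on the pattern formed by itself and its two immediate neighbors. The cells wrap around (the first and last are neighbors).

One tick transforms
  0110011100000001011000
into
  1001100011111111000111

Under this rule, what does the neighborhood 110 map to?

At position 2 the neighborhood is 110; the next row has 0 there.

0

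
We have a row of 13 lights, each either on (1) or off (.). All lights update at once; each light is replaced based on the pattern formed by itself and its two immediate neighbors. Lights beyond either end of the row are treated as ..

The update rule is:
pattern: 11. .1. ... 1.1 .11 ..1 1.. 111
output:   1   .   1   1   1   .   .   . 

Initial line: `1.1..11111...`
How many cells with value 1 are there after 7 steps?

step 1: .1...1...1.11
step 2: ...1...1..111
step 3: 11...1....1.1
step 4: 11.1...11..1.
step 5: 111..1.11....
step 6: 1.1...111.111
step 7: .1..1.1.111.1
count of 1: 7

7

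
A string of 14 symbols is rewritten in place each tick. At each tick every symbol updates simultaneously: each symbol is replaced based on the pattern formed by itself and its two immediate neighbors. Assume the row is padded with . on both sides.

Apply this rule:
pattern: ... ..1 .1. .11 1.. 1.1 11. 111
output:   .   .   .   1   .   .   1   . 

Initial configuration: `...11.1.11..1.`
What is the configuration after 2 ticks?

...11...11....

tick 1: ...11...11....
tick 2: ...11...11....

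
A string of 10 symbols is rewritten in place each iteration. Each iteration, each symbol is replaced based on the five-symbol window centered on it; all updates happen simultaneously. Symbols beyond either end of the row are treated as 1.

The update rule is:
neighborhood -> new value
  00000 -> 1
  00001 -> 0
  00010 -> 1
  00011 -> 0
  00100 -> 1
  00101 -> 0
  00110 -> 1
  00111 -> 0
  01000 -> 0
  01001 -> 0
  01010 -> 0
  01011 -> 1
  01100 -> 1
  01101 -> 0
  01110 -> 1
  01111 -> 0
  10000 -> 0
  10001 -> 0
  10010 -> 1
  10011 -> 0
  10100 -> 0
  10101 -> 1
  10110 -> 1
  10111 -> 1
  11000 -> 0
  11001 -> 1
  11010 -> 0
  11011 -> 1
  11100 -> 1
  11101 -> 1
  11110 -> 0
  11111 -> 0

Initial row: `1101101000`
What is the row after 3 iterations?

0001101110

0111000000
1111001100
0001101110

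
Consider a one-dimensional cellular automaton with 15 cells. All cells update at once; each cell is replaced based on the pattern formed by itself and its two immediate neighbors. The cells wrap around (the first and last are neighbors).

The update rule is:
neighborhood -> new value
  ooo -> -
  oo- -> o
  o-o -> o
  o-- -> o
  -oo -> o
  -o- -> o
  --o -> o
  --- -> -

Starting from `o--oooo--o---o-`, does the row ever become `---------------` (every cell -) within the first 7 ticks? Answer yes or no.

oooo--ooooo-ooo
---oooo---ooo--
--oo--oo-oo-oo-
-oooooooooooooo
oo------------o
-oo----------oo
oooo--------ooo
tick 7 is oooo--------ooo, still not uniform -

no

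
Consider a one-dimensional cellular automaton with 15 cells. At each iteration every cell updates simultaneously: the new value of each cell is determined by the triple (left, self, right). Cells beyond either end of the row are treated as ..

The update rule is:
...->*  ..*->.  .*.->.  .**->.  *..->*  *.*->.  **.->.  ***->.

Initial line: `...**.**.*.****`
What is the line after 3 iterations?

*..............

**.............
..*************
*..............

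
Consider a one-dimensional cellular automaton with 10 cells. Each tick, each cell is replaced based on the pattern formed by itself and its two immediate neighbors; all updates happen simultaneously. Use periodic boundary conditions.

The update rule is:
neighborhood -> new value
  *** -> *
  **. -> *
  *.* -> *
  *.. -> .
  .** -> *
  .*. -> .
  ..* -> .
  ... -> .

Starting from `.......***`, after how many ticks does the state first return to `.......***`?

tick 1: .......***

1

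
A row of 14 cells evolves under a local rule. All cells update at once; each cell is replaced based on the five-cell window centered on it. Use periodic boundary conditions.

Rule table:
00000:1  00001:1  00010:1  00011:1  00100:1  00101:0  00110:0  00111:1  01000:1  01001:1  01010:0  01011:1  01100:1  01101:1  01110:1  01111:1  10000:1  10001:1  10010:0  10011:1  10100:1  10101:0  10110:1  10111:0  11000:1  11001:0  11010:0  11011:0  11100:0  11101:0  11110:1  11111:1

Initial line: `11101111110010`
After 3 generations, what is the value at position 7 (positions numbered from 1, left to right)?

1

01000111100001
01111111011110
11111110001100
position 7 holds 1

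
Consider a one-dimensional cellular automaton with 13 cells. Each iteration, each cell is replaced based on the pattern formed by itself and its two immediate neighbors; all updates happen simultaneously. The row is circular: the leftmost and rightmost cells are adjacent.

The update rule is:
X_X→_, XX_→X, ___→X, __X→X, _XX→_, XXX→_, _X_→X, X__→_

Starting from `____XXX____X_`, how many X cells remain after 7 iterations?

9

XXXX__X_XXXX_
___X_XX____X_
XXXX__X_XXXX_  (repeats iteration 1; period 2)
iteration 7: XXXX__X_XXXX_
count of X: 9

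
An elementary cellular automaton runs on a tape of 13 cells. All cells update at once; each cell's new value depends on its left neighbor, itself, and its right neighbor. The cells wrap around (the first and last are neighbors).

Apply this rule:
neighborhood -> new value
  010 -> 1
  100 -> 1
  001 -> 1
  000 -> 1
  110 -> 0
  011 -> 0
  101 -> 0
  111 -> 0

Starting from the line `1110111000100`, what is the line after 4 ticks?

0000000111111
1111111000000
0000000111111  (repeats tick 1; period 2)
tick 4: 1111111000000

1111111000000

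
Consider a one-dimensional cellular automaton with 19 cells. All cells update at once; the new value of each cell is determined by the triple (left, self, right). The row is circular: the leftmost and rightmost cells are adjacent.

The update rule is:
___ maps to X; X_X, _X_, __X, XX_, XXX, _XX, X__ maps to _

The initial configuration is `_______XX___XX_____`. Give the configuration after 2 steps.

_______XX___XX_____

XXXXXX____X____XXXX
_______XX___XX_____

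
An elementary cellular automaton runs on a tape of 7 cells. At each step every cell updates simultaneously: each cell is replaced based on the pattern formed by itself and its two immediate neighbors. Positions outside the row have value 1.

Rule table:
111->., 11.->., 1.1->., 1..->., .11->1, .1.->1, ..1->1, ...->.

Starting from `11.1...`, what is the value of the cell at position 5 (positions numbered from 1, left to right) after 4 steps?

...1..1
..11.11
.11..1.
.1..11.
position 5 holds 1

1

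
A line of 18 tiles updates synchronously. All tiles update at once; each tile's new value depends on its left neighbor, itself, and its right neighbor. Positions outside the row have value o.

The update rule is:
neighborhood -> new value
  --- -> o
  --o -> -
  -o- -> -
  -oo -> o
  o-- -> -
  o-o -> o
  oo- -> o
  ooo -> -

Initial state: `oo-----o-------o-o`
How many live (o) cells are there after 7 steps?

-o-ooo---ooooo--oo
o-oo-o-o-o---o--o-
ooooo-o-o--o-----o
----oo-o-----ooo-o
-oo-ooo--ooo-o-ooo
ooooo-o--o-oo-oo--
----oo----oooooo--
count of o: 8

8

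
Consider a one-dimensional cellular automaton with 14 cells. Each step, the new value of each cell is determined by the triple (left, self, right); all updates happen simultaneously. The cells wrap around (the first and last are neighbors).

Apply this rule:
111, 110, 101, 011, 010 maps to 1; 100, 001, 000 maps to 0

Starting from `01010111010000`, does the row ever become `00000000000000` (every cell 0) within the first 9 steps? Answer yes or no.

no

step 1: 01111111110000
step 2: 01111111110000  (fixed point — unchanged through step 9)
step 9 is 01111111110000, still not uniform 0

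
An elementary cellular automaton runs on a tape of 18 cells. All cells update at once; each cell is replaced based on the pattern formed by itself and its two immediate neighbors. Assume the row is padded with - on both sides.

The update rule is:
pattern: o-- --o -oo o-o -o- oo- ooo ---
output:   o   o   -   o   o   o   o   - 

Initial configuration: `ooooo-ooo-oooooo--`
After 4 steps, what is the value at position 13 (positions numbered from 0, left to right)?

-ooooo-ooo-oooooo-
o-ooooo-ooo-oooooo
oo-ooooo-ooo-ooooo
-oo-ooooo-ooo-oooo
position 13 holds -

-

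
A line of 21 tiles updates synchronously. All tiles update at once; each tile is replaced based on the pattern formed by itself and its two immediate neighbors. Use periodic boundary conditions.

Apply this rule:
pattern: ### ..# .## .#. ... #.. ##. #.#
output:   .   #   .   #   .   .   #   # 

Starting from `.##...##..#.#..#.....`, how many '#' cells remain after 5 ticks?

tick 1: #.#..#.#.####.##.....
tick 2: ###.#####...##.#....#
tick 3: ..##....#..#.###...#.
tick 4: .#.#...##.###..#..##.
tick 5: ####..#.##..#.##.#.#.
count of #: 12

12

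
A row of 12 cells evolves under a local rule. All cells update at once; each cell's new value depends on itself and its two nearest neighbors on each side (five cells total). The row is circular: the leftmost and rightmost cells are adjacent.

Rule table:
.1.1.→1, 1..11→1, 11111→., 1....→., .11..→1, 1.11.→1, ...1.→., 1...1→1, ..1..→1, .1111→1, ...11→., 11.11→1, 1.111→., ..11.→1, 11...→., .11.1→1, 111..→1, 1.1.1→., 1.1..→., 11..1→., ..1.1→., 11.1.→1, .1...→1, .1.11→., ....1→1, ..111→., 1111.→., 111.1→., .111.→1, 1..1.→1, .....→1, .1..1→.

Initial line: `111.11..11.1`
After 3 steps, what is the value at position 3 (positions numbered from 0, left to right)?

1..111.1111.
..1.1.1.1..1
.1.1.1.1..11
position 3 holds 1

1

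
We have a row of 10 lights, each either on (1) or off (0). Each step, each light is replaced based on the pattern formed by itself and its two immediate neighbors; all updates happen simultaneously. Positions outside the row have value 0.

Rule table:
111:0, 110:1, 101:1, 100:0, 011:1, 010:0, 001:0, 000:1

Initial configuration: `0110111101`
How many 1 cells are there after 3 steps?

2

step 1: 0111100110
step 2: 0100100110
step 3: 0000000110
count of 1: 2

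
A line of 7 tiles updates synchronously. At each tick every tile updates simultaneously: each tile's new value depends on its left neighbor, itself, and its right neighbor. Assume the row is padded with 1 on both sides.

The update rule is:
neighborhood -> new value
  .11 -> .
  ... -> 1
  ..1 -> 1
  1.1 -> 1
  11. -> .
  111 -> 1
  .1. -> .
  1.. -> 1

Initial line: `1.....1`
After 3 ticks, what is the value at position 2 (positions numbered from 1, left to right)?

1

.11111.
1.111.1
.1.1.1.
position 2 holds 1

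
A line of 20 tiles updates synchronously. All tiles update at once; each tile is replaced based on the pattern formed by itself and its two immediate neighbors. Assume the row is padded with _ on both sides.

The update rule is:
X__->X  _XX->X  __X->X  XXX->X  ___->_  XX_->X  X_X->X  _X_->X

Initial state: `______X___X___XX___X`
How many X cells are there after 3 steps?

17

_____XXX_XXX_XXXX_XX
____XXXXXXXXXXXXXXXX
___XXXXXXXXXXXXXXXXX
count of X: 17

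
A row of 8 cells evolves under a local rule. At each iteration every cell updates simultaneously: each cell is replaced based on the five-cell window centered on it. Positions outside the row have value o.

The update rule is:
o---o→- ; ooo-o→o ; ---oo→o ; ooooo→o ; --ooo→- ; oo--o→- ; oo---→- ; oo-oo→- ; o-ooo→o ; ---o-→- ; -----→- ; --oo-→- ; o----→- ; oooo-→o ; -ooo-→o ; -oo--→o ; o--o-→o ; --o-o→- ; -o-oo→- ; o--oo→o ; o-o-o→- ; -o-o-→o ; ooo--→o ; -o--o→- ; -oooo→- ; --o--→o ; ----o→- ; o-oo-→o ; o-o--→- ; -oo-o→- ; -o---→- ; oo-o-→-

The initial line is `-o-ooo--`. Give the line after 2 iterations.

---ooo-o
--o-oo-o

--o-oo-o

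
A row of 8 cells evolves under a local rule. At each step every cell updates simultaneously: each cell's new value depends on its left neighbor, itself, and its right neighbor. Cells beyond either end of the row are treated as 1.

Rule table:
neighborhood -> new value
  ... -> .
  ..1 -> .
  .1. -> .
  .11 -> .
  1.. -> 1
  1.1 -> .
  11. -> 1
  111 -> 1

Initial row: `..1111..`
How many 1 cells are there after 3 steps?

5

1..1111.
11..111.
111..11.
count of 1: 5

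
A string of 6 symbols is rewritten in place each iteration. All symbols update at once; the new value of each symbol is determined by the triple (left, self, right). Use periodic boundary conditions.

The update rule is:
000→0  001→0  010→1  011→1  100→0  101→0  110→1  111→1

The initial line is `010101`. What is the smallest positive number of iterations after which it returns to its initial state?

iteration 1: 010101

1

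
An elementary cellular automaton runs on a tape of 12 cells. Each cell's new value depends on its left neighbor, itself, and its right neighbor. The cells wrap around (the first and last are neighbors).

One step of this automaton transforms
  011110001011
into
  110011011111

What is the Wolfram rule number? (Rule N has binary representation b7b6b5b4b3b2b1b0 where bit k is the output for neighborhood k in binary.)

position 2: 111 → 0  (bit 7 = 0)
position 4: 110 → 1  (bit 6 = 1)
position 0: 101 → 1  (bit 5 = 1)
position 5: 100 → 1  (bit 4 = 1)
position 1: 011 → 1  (bit 3 = 1)
position 8: 010 → 1  (bit 2 = 1)
position 7: 001 → 1  (bit 1 = 1)
position 6: 000 → 0  (bit 0 = 0)
bits b7..b0 = 01111110 = 126

126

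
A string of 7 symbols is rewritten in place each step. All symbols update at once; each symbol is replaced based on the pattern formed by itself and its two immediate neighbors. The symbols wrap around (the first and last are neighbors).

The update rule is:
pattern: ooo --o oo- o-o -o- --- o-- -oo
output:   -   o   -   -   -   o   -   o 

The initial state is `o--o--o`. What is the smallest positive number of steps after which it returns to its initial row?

7

--o--oo
-o--oo-
o--oo--
--oo--o
-oo--o-
oo--o--
o--o--o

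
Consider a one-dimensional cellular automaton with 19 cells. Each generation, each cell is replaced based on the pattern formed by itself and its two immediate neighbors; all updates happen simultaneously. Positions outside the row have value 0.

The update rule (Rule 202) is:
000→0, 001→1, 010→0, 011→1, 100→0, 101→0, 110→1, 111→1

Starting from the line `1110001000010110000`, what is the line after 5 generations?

1110001001111110000

1110010000100110000
1110100001001110000
1110000010011110000
1110000100111110000
1110001001111110000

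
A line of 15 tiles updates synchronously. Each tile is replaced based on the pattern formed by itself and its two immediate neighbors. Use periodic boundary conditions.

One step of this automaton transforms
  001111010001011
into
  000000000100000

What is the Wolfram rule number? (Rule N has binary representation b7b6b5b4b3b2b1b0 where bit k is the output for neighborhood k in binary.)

1

position 3: 111 → 0  (bit 7 = 0)
position 5: 110 → 0  (bit 6 = 0)
position 6: 101 → 0  (bit 5 = 0)
position 0: 100 → 0  (bit 4 = 0)
position 2: 011 → 0  (bit 3 = 0)
position 7: 010 → 0  (bit 2 = 0)
position 1: 001 → 0  (bit 1 = 0)
position 9: 000 → 1  (bit 0 = 1)
bits b7..b0 = 00000001 = 1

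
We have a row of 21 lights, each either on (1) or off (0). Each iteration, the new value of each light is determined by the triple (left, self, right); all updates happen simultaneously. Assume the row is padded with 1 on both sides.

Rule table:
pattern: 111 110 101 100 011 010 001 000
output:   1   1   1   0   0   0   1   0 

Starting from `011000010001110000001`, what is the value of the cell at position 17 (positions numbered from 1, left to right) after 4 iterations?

101000100010110000010
110001000101010000101
110010001010100001010
110100010101000010101
position 17 holds 1

1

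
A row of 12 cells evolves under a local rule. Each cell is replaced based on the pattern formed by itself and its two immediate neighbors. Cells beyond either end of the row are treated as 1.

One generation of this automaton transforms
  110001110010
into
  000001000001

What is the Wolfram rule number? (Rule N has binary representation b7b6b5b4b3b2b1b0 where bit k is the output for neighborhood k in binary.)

position 0: 111 → 0  (bit 7 = 0)
position 1: 110 → 0  (bit 6 = 0)
position 11: 101 → 1  (bit 5 = 1)
position 2: 100 → 0  (bit 4 = 0)
position 5: 011 → 1  (bit 3 = 1)
position 10: 010 → 0  (bit 2 = 0)
position 4: 001 → 0  (bit 1 = 0)
position 3: 000 → 0  (bit 0 = 0)
bits b7..b0 = 00101000 = 40

40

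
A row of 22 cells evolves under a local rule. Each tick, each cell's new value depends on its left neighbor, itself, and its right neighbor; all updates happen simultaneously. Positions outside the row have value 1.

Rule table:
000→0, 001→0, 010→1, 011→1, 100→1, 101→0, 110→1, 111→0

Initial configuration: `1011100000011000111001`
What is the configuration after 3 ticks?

1010101100010110101101

1010110000011100101101
1010111000010110101101
1010101100010110101101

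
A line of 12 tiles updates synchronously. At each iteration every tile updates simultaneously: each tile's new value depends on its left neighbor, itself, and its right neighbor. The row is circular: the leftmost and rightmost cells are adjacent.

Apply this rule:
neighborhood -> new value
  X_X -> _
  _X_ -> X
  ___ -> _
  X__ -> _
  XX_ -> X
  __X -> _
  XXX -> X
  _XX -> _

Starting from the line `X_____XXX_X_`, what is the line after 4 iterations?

X_______X_X_

X______XX_X_
X_______X_X_
X_______X_X_  (fixed point — unchanged through iteration 4)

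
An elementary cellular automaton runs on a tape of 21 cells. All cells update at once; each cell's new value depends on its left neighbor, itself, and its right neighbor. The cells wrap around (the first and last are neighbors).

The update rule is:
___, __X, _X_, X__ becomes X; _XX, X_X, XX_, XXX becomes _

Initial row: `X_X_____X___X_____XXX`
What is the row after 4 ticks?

XX________________XXX

tick 1: __XXXXXXXXXXXXXXXX___
tick 2: XX________________XXX
tick 3: __XXXXXXXXXXXXXXXX___  (repeats tick 1; period 2)
tick 4: XX________________XXX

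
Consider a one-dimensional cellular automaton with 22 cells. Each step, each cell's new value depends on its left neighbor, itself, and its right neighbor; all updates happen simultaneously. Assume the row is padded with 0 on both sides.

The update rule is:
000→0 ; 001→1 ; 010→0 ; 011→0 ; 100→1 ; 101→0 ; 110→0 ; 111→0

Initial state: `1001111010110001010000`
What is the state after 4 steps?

1000010001000001000101

step 1: 0110000000001010001000
step 2: 1001000000010001010100
step 3: 0110100000101010000010
step 4: 1000010001000001000101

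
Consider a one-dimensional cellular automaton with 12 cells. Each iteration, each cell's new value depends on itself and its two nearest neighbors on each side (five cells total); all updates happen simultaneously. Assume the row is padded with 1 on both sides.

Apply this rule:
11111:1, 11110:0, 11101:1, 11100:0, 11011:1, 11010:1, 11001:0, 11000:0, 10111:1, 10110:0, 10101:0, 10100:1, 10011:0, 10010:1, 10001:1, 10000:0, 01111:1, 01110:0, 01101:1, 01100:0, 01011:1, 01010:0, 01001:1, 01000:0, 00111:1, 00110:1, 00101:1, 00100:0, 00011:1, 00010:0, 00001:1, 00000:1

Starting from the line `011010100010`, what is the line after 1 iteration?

101100101011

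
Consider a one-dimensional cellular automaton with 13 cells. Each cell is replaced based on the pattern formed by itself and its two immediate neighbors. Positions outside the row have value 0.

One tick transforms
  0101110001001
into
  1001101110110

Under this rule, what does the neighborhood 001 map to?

At position 0 the neighborhood is 001; the next row has 1 there.

1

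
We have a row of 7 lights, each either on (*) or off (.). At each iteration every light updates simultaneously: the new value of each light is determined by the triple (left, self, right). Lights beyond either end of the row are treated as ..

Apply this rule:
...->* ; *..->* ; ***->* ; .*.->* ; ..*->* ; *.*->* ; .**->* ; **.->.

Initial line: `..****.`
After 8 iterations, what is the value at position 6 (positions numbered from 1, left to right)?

iteration 1: *****.*
iteration 2: ****.**
iteration 3: ***.**.
iteration 4: **.**.*
iteration 5: *.**.**
iteration 6: ***.**.  (repeats iteration 3; period 3)
iteration 8: *.**.**
position 6 holds *

*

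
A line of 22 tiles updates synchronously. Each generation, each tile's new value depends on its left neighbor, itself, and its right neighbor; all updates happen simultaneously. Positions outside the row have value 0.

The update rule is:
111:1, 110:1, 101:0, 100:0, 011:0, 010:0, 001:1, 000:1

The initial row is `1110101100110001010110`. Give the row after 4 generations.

generation 1: 0110000101010110000010
generation 2: 1010111000000010111100
generation 3: 0000011011111100011101
generation 4: 1111101001111101101100

1111101001111101101100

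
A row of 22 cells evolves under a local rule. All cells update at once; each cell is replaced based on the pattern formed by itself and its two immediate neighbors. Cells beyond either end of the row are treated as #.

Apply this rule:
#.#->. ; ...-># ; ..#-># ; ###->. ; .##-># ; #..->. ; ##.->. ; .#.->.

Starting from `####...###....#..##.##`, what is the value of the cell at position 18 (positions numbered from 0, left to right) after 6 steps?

#

.....###...###..##..#.
.#####...###...##..#..
.#.....###...###..#..#
...#####...###...#..##
.###.....###...##..##.
.#...#####...###..##..
position 18 holds #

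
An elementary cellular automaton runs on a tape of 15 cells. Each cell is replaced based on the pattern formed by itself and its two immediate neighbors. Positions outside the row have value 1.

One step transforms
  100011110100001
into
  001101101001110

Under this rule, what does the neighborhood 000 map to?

1

At position 2 the neighborhood is 000; the next row has 1 there.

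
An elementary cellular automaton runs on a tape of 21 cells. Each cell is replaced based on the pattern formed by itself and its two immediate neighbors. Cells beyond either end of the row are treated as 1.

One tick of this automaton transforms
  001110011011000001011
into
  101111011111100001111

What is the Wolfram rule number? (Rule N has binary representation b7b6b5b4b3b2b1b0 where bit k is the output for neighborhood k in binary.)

position 3: 111 → 1  (bit 7 = 1)
position 4: 110 → 1  (bit 6 = 1)
position 9: 101 → 1  (bit 5 = 1)
position 0: 100 → 1  (bit 4 = 1)
position 2: 011 → 1  (bit 3 = 1)
position 17: 010 → 1  (bit 2 = 1)
position 1: 001 → 0  (bit 1 = 0)
position 13: 000 → 0  (bit 0 = 0)
bits b7..b0 = 11111100 = 252

252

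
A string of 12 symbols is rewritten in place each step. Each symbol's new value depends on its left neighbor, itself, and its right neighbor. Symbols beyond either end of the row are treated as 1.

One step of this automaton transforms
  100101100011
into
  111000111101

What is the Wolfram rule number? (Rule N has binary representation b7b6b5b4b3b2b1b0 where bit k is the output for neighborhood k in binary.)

position 11: 111 → 1  (bit 7 = 1)
position 0: 110 → 1  (bit 6 = 1)
position 4: 101 → 0  (bit 5 = 0)
position 1: 100 → 1  (bit 4 = 1)
position 5: 011 → 0  (bit 3 = 0)
position 3: 010 → 0  (bit 2 = 0)
position 2: 001 → 1  (bit 1 = 1)
position 8: 000 → 1  (bit 0 = 1)
bits b7..b0 = 11010011 = 211

211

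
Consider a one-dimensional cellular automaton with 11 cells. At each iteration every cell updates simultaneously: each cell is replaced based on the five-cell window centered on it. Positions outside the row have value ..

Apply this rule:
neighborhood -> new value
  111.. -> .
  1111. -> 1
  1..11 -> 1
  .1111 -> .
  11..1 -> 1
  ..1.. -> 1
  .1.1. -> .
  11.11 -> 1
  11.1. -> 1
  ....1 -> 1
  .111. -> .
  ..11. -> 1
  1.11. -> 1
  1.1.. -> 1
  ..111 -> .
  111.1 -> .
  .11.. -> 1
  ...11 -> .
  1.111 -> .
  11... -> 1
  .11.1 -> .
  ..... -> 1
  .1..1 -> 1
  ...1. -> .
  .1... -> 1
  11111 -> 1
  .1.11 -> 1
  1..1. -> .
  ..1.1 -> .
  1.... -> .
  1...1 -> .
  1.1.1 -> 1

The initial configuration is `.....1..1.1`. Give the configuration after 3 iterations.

1..1..1.1.1

iteration 1: 1111.11...1
iteration 2: ..1.1111..1
iteration 3: 1..1..1.1.1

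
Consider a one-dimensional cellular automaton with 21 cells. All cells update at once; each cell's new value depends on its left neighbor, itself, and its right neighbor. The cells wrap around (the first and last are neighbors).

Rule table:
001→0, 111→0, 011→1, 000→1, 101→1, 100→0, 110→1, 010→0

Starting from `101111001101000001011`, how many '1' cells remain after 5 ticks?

111001001110011100110
101000001010010100111
110011100100001000100
110010100001100010000
110001001101101000110
count of 1: 10

10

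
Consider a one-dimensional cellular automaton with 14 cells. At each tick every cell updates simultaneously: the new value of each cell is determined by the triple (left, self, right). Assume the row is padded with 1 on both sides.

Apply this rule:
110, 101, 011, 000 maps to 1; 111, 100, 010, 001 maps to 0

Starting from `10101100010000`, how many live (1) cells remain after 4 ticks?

7

11011101000110
01110110010111
11011110001100
01110010101100
count of 1: 7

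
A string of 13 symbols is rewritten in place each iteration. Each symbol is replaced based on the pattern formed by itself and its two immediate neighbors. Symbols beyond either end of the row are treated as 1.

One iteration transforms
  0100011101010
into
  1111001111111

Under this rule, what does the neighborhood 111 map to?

At position 6 the neighborhood is 111; the next row has 1 there.

1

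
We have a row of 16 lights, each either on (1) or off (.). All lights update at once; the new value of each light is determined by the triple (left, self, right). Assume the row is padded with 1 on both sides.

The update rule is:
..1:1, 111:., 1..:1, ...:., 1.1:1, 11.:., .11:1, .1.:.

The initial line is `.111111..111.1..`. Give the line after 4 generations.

..1.11.11..11.11

11.....111..1.11
..1...11..11.11.
11.1.11.111.11.1
..1.11.11..11.11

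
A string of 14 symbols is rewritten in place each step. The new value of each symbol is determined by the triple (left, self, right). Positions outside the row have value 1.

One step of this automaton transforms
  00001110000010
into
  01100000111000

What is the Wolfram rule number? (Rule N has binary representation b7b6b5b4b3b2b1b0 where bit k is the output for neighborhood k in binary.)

position 5: 111 → 0  (bit 7 = 0)
position 6: 110 → 0  (bit 6 = 0)
position 13: 101 → 0  (bit 5 = 0)
position 0: 100 → 0  (bit 4 = 0)
position 4: 011 → 0  (bit 3 = 0)
position 12: 010 → 0  (bit 2 = 0)
position 3: 001 → 0  (bit 1 = 0)
position 1: 000 → 1  (bit 0 = 1)
bits b7..b0 = 00000001 = 1

1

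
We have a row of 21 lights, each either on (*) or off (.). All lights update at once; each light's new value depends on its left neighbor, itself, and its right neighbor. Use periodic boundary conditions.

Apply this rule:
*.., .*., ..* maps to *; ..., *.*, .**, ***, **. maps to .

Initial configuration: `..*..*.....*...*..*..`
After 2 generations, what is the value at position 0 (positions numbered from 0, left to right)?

.******...***.******.
*......*.*..........*
position 0 holds *

*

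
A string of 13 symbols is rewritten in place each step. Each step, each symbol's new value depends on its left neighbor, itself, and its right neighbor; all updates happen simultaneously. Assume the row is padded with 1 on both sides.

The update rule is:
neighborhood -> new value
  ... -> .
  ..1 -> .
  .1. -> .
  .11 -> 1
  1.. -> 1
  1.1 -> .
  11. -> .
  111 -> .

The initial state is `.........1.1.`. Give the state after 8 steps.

.1..1..1.....

1............
.1...........
..1..........
1..1.........
.1..1........
..1..1.......
1..1..1......
.1..1..1.....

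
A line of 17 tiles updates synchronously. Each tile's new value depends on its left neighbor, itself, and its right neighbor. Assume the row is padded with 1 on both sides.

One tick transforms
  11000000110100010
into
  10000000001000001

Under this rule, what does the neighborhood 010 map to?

At position 11 the neighborhood is 010; the next row has 0 there.

0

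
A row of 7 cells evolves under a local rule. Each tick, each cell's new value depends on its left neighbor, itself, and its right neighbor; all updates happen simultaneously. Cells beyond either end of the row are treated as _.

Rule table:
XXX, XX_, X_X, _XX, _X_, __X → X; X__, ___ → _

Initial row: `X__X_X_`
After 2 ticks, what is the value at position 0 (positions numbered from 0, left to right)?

X

tick 1: X_XXXX_
tick 2: XXXXXX_
position 0 holds X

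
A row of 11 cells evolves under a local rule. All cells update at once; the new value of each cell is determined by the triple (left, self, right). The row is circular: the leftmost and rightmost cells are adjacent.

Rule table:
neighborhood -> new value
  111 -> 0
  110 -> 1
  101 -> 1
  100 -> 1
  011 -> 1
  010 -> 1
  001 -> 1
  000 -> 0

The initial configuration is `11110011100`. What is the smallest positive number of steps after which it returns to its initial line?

step 1: 10011110111
step 2: 11110011100

2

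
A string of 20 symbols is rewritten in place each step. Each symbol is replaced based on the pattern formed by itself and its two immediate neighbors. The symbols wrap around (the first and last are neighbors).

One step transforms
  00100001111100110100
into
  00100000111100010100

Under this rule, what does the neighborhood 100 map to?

0

At position 3 the neighborhood is 100; the next row has 0 there.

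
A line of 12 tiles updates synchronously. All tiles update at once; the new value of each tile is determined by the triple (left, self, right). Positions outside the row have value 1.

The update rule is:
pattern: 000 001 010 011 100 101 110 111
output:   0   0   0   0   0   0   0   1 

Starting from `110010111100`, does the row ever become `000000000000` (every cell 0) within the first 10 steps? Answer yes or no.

yes

100000011000
000000000000
all cells are 0 at step 2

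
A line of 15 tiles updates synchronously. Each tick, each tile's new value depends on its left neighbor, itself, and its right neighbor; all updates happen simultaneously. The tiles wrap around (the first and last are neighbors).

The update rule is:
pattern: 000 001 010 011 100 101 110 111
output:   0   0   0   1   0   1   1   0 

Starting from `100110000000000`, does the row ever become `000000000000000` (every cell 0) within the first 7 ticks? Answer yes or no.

tick 1: 000110000000000
tick 2: 000110000000000  (fixed point — unchanged through tick 7)
tick 7 is 000110000000000, still not uniform 0

no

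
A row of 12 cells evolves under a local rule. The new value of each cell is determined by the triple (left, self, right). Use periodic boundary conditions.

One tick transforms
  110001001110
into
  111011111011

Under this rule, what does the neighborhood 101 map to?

At position 11 the neighborhood is 101; the next row has 1 there.

1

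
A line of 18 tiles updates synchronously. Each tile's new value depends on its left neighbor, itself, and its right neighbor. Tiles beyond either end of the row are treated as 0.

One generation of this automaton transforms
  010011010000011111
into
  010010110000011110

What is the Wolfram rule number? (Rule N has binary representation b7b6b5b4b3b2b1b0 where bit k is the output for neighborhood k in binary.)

position 14: 111 → 1  (bit 7 = 1)
position 5: 110 → 0  (bit 6 = 0)
position 6: 101 → 1  (bit 5 = 1)
position 2: 100 → 0  (bit 4 = 0)
position 4: 011 → 1  (bit 3 = 1)
position 1: 010 → 1  (bit 2 = 1)
position 0: 001 → 0  (bit 1 = 0)
position 9: 000 → 0  (bit 0 = 0)
bits b7..b0 = 10101100 = 172

172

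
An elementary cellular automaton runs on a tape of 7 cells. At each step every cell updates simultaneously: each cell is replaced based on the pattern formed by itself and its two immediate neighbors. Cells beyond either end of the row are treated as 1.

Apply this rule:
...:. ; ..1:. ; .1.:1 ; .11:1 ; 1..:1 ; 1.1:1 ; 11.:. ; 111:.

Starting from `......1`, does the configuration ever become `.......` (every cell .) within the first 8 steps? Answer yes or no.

1.....1
.1....1
111...1
...1..1
1..11.1
.1.1.11
111111.
......1
step 8 is ......1, still not uniform .

no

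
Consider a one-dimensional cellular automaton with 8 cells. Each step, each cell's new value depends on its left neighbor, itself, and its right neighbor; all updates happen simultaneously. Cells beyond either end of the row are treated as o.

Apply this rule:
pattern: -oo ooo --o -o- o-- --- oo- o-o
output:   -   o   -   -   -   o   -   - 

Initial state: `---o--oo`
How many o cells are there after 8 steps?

step 1: -o-----o
step 2: ---ooo--
step 3: -o--o---
step 4: ------o-
step 5: -oooo---
step 6: --oo--o-
step 7: --------
step 8: -oooooo-
count of o: 6

6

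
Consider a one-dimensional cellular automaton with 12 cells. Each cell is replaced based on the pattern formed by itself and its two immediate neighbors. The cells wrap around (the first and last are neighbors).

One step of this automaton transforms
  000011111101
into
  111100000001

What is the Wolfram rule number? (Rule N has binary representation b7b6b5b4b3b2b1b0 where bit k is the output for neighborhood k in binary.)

position 5: 111 → 0  (bit 7 = 0)
position 9: 110 → 0  (bit 6 = 0)
position 10: 101 → 0  (bit 5 = 0)
position 0: 100 → 1  (bit 4 = 1)
position 4: 011 → 0  (bit 3 = 0)
position 11: 010 → 1  (bit 2 = 1)
position 3: 001 → 1  (bit 1 = 1)
position 1: 000 → 1  (bit 0 = 1)
bits b7..b0 = 00010111 = 23

23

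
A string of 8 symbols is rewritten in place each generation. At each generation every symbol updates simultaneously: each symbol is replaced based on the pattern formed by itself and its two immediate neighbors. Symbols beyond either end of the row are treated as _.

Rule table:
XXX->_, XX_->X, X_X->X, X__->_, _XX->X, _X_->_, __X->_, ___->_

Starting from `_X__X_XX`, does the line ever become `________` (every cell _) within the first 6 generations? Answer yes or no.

_____XXX
_____X_X
______X_
________
all cells are _ at generation 4

yes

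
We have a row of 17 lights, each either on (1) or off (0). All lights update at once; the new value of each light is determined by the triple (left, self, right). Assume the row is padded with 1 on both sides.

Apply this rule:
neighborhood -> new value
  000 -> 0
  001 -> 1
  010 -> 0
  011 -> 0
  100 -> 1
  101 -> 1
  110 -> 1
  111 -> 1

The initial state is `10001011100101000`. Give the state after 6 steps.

11010101111010101
11101010111101010
11110101011110101
11111010101111010
11111101010111101
11111110101011110

11111110101011110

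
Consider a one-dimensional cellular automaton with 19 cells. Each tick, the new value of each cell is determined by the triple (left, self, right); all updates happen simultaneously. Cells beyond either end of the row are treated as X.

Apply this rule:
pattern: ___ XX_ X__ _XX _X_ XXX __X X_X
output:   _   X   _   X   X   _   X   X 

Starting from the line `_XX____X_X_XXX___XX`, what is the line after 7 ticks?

__XXXXX__X_XXXXX_XX

XXX___XXXXXX_X__XX_
__X__XX____XXX_XXXX
_XX_XXX___XX_XXX___
XXXXX_X__XXXXX_X__X
____XXX_XX___XXX_XX
___XX_XXXX__XX_XXX_
__XXXXX__X_XXXXX_XX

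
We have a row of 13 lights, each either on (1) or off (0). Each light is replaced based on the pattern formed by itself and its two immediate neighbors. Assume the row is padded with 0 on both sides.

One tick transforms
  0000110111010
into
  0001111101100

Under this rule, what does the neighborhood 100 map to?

0

At position 12 the neighborhood is 100; the next row has 0 there.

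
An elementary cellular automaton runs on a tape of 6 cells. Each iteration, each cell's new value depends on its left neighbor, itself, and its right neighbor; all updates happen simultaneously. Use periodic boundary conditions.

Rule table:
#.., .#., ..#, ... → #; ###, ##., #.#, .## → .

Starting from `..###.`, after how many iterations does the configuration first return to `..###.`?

2

##...#
..###.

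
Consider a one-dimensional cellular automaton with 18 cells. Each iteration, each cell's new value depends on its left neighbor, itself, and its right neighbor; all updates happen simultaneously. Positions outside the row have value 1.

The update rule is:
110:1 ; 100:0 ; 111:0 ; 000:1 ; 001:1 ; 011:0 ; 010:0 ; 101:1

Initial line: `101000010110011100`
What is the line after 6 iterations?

101010101010101010

110011101010100101
010100110101001010
101001011010010101
110010101100101010
010101010101010101
101010101010101010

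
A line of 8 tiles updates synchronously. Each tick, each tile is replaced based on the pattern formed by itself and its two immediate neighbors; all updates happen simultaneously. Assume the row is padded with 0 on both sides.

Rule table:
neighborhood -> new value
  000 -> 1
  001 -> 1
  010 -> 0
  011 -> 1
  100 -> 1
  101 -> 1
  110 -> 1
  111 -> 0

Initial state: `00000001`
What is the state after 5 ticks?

11111110
10000011
01111111
11000001
11111110

11111110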